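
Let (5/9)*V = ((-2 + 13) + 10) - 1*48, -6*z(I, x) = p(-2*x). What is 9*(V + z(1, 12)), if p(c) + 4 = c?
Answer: -1977/5 ≈ -395.40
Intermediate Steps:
p(c) = -4 + c
z(I, x) = ⅔ + x/3 (z(I, x) = -(-4 - 2*x)/6 = ⅔ + x/3)
V = -243/5 (V = 9*(((-2 + 13) + 10) - 1*48)/5 = 9*((11 + 10) - 48)/5 = 9*(21 - 48)/5 = (9/5)*(-27) = -243/5 ≈ -48.600)
9*(V + z(1, 12)) = 9*(-243/5 + (⅔ + (⅓)*12)) = 9*(-243/5 + (⅔ + 4)) = 9*(-243/5 + 14/3) = 9*(-659/15) = -1977/5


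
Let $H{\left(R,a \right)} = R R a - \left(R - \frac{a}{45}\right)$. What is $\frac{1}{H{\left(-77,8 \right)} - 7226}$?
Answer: $\frac{45}{1812743} \approx 2.4824 \cdot 10^{-5}$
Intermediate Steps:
$H{\left(R,a \right)} = - R + \frac{a}{45} + a R^{2}$ ($H{\left(R,a \right)} = R^{2} a - \left(R - a \frac{1}{45}\right) = a R^{2} - \left(R - \frac{a}{45}\right) = - R + \frac{a}{45} + a R^{2}$)
$\frac{1}{H{\left(-77,8 \right)} - 7226} = \frac{1}{\left(\left(-1\right) \left(-77\right) + \frac{1}{45} \cdot 8 + 8 \left(-77\right)^{2}\right) - 7226} = \frac{1}{\left(77 + \frac{8}{45} + 8 \cdot 5929\right) - 7226} = \frac{1}{\left(77 + \frac{8}{45} + 47432\right) - 7226} = \frac{1}{\frac{2137913}{45} - 7226} = \frac{1}{\frac{1812743}{45}} = \frac{45}{1812743}$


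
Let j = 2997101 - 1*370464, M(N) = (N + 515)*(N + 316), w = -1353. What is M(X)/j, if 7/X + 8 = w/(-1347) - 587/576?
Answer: 696083172217749332/11285116782683135717 ≈ 0.061682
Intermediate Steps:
X = -1810368/2072779 (X = 7/(-8 + (-1353/(-1347) - 587/576)) = 7/(-8 + (-1353*(-1/1347) - 587*1/576)) = 7/(-8 + (451/449 - 587/576)) = 7/(-8 - 3787/258624) = 7/(-2072779/258624) = 7*(-258624/2072779) = -1810368/2072779 ≈ -0.87340)
M(N) = (316 + N)*(515 + N) (M(N) = (515 + N)*(316 + N) = (316 + N)*(515 + N))
j = 2626637 (j = 2997101 - 370464 = 2626637)
M(X)/j = (162740 + (-1810368/2072779)**2 + 831*(-1810368/2072779))/2626637 = (162740 + 3277432295424/4296412782841 - 1504415808/2072779)*(1/2626637) = (696083172217749332/4296412782841)*(1/2626637) = 696083172217749332/11285116782683135717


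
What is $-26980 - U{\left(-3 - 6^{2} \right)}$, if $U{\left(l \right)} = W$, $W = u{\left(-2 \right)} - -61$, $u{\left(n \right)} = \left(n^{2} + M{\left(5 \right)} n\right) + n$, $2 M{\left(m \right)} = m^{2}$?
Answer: $-27018$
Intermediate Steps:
$M{\left(m \right)} = \frac{m^{2}}{2}$
$u{\left(n \right)} = n^{2} + \frac{27 n}{2}$ ($u{\left(n \right)} = \left(n^{2} + \frac{5^{2}}{2} n\right) + n = \left(n^{2} + \frac{1}{2} \cdot 25 n\right) + n = \left(n^{2} + \frac{25 n}{2}\right) + n = n^{2} + \frac{27 n}{2}$)
$W = 38$ ($W = \frac{1}{2} \left(-2\right) \left(27 + 2 \left(-2\right)\right) - -61 = \frac{1}{2} \left(-2\right) \left(27 - 4\right) + 61 = \frac{1}{2} \left(-2\right) 23 + 61 = -23 + 61 = 38$)
$U{\left(l \right)} = 38$
$-26980 - U{\left(-3 - 6^{2} \right)} = -26980 - 38 = -27018$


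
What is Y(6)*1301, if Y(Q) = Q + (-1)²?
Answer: 9107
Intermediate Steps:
Y(Q) = 1 + Q (Y(Q) = Q + 1 = 1 + Q)
Y(6)*1301 = (1 + 6)*1301 = 7*1301 = 9107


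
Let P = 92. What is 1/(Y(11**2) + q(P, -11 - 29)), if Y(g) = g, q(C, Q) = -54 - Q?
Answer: 1/107 ≈ 0.0093458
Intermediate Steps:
1/(Y(11**2) + q(P, -11 - 29)) = 1/(11**2 + (-54 - (-11 - 29))) = 1/(121 + (-54 - 1*(-40))) = 1/(121 + (-54 + 40)) = 1/(121 - 14) = 1/107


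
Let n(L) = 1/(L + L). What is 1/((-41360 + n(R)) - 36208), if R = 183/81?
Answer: -122/9463269 ≈ -1.2892e-5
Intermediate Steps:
R = 61/27 (R = 183*(1/81) = 61/27 ≈ 2.2593)
n(L) = 1/(2*L)
1/((-41360 + n(R)) - 36208) = 1/((-41360 + 1/(2*(61/27))) - 36208) = 1/((-41360 + (1/2)*(27/61)) - 36208) = 1/((-41360 + 27/122) - 36208) = 1/(-5045893/122 - 36208) = 1/(-9463269/122) = -122/9463269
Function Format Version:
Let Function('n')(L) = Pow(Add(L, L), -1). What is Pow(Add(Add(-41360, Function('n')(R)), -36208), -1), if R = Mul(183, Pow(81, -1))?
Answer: Rational(-122, 9463269) ≈ -1.2892e-5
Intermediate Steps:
R = Rational(61, 27) (R = Mul(183, Rational(1, 81)) = Rational(61, 27) ≈ 2.2593)
Function('n')(L) = Mul(Rational(1, 2), Pow(L, -1)) (Function('n')(L) = Pow(Mul(2, L), -1) = Mul(Rational(1, 2), Pow(L, -1)))
Pow(Add(Add(-41360, Function('n')(R)), -36208), -1) = Pow(Add(Add(-41360, Mul(Rational(1, 2), Pow(Rational(61, 27), -1))), -36208), -1) = Pow(Add(Add(-41360, Mul(Rational(1, 2), Rational(27, 61))), -36208), -1) = Pow(Add(Add(-41360, Rational(27, 122)), -36208), -1) = Pow(Add(Rational(-5045893, 122), -36208), -1) = Pow(Rational(-9463269, 122), -1) = Rational(-122, 9463269)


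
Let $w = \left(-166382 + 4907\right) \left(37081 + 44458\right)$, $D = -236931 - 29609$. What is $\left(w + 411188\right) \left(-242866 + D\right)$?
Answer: $6706889744160822$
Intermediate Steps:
$D = -266540$ ($D = -236931 - 29609 = -266540$)
$w = -13166510025$ ($w = \left(-161475\right) 81539 = -13166510025$)
$\left(w + 411188\right) \left(-242866 + D\right) = \left(-13166510025 + 411188\right) \left(-242866 - 266540\right) = \left(-13166098837\right) \left(-509406\right) = 6706889744160822$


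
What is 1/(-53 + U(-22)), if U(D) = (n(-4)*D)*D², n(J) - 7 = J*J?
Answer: -1/244957 ≈ -4.0824e-6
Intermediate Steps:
n(J) = 7 + J² (n(J) = 7 + J*J = 7 + J²)
U(D) = 23*D³ (U(D) = ((7 + (-4)²)*D)*D² = ((7 + 16)*D)*D² = (23*D)*D² = 23*D³)
1/(-53 + U(-22)) = 1/(-53 + 23*(-22)³) = 1/(-53 + 23*(-10648)) = 1/(-53 - 244904) = 1/(-244957) = -1/244957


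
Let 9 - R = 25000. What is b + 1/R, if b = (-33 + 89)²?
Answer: 78371775/24991 ≈ 3136.0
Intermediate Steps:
R = -24991 (R = 9 - 1*25000 = 9 - 25000 = -24991)
b = 3136 (b = 56² = 3136)
b + 1/R = 3136 + 1/(-24991) = 3136 - 1/24991 = 78371775/24991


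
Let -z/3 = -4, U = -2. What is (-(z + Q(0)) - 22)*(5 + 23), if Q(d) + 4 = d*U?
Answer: -840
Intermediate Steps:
z = 12 (z = -3*(-4) = 12)
Q(d) = -4 - 2*d (Q(d) = -4 + d*(-2) = -4 - 2*d)
(-(z + Q(0)) - 22)*(5 + 23) = (-(12 + (-4 - 2*0)) - 22)*(5 + 23) = (-(12 + (-4 + 0)) - 22)*28 = (-(12 - 4) - 22)*28 = (-1*8 - 22)*28 = (-8 - 22)*28 = -30*28 = -840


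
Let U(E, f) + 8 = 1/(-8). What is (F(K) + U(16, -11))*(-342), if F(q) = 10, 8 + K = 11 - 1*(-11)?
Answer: -2565/4 ≈ -641.25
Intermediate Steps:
K = 14 (K = -8 + (11 - 1*(-11)) = -8 + (11 + 11) = -8 + 22 = 14)
U(E, f) = -65/8 (U(E, f) = -8 + 1/(-8) = -8 - ⅛ = -65/8)
(F(K) + U(16, -11))*(-342) = (10 - 65/8)*(-342) = (15/8)*(-342) = -2565/4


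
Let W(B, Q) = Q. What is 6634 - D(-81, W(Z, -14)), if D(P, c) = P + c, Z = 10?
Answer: 6729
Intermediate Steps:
6634 - D(-81, W(Z, -14)) = 6634 - (-81 - 14) = 6634 - 1*(-95) = 6634 + 95 = 6729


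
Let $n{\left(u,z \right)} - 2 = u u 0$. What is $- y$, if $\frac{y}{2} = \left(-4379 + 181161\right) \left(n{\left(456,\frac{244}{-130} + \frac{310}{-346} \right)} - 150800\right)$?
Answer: $53316744072$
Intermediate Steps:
$n{\left(u,z \right)} = 2$ ($n{\left(u,z \right)} = 2 + u u 0 = 2 + u 0 = 2 + 0 = 2$)
$y = -53316744072$ ($y = 2 \left(-4379 + 181161\right) \left(2 - 150800\right) = 2 \cdot 176782 \left(-150798\right) = 2 \left(-26658372036\right) = -53316744072$)
$- y = \left(-1\right) \left(-53316744072\right) = 53316744072$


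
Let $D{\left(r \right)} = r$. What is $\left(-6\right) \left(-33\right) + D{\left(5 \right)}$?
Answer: $203$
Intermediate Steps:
$\left(-6\right) \left(-33\right) + D{\left(5 \right)} = \left(-6\right) \left(-33\right) + 5 = 198 + 5 = 203$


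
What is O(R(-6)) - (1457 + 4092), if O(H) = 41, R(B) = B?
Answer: -5508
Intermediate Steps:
O(R(-6)) - (1457 + 4092) = 41 - (1457 + 4092) = 41 - 1*5549 = 41 - 5549 = -5508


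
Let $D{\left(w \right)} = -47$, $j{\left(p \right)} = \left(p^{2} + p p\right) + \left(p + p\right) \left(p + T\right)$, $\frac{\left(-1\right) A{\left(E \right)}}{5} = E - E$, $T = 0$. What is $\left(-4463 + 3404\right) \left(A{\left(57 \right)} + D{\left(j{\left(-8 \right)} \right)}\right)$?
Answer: $49773$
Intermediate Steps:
$A{\left(E \right)} = 0$ ($A{\left(E \right)} = - 5 \left(E - E\right) = \left(-5\right) 0 = 0$)
$j{\left(p \right)} = 4 p^{2}$ ($j{\left(p \right)} = \left(p^{2} + p p\right) + \left(p + p\right) \left(p + 0\right) = \left(p^{2} + p^{2}\right) + 2 p p = 2 p^{2} + 2 p^{2} = 4 p^{2}$)
$\left(-4463 + 3404\right) \left(A{\left(57 \right)} + D{\left(j{\left(-8 \right)} \right)}\right) = \left(-4463 + 3404\right) \left(0 - 47\right) = \left(-1059\right) \left(-47\right) = 49773$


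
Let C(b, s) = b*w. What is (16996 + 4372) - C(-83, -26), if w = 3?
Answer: 21617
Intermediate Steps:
C(b, s) = 3*b (C(b, s) = b*3 = 3*b)
(16996 + 4372) - C(-83, -26) = (16996 + 4372) - 3*(-83) = 21368 - 1*(-249) = 21368 + 249 = 21617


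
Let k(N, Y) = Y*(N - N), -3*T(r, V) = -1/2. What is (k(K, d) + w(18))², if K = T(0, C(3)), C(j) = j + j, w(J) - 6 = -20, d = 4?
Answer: 196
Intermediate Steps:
w(J) = -14 (w(J) = 6 - 20 = -14)
C(j) = 2*j
T(r, V) = ⅙ (T(r, V) = -(-1)/(3*2) = -⅓*(-½) = ⅙)
K = ⅙ ≈ 0.16667
k(N, Y) = 0 (k(N, Y) = Y*0 = 0)
(k(K, d) + w(18))² = (0 - 14)² = (-14)² = 196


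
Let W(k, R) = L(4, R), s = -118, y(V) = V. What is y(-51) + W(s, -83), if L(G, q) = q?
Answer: -134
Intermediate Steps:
W(k, R) = R
y(-51) + W(s, -83) = -51 - 83 = -134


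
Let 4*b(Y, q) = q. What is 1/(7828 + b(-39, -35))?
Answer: 4/31277 ≈ 0.00012789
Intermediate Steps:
b(Y, q) = q/4
1/(7828 + b(-39, -35)) = 1/(7828 + (¼)*(-35)) = 1/(7828 - 35/4) = 1/(31277/4) = 4/31277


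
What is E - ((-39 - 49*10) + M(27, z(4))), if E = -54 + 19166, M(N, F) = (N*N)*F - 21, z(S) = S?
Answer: 16746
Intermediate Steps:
M(N, F) = -21 + F*N² (M(N, F) = N²*F - 21 = F*N² - 21 = -21 + F*N²)
E = 19112
E - ((-39 - 49*10) + M(27, z(4))) = 19112 - ((-39 - 49*10) + (-21 + 4*27²)) = 19112 - ((-39 - 490) + (-21 + 4*729)) = 19112 - (-529 + (-21 + 2916)) = 19112 - (-529 + 2895) = 19112 - 1*2366 = 19112 - 2366 = 16746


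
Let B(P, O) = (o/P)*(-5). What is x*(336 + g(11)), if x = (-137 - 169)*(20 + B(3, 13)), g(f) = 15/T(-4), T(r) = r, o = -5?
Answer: -5761215/2 ≈ -2.8806e+6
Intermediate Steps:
B(P, O) = 25/P (B(P, O) = (-5/P)*(-5) = -5/P*(-5) = 25/P)
g(f) = -15/4 (g(f) = 15/(-4) = 15*(-1/4) = -15/4)
x = -8670 (x = (-137 - 169)*(20 + 25/3) = -306*(20 + 25*(1/3)) = -306*(20 + 25/3) = -306*85/3 = -8670)
x*(336 + g(11)) = -8670*(336 - 15/4) = -8670*1329/4 = -5761215/2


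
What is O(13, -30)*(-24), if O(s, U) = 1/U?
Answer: 4/5 ≈ 0.80000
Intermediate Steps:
O(13, -30)*(-24) = -24/(-30) = -1/30*(-24) = 4/5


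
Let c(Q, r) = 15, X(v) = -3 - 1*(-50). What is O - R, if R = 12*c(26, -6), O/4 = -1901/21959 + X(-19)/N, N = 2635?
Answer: -10431061948/57861965 ≈ -180.27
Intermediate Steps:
X(v) = 47 (X(v) = -3 + 50 = 47)
O = -15908248/57861965 (O = 4*(-1901/21959 + 47/2635) = 4*(-3977062/57861965) = -15908248/57861965 ≈ -0.27493)
R = 180 (R = 12*15 = 180)
O - R = -15908248/57861965 - 1*180 = -15908248/57861965 - 180 = -10431061948/57861965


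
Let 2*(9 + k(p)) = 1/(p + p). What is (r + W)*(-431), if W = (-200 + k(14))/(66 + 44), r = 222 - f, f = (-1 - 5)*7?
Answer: -695865447/6160 ≈ -1.1297e+5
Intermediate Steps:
k(p) = -9 + 1/(4*p) (k(p) = -9 + 1/(2*(p + p)) = -9 + 1/(2*((2*p))) = -9 + (1/(2*p))/2 = -9 + 1/(4*p))
f = -42 (f = -6*7 = -42)
r = 264 (r = 222 - 1*(-42) = 222 + 42 = 264)
W = -11703/6160 (W = (-200 + (-9 + (¼)/14))/(66 + 44) = (-200 + (-9 + (¼)*(1/14)))/110 = (-200 + (-9 + 1/56))*(1/110) = (-200 - 503/56)*(1/110) = -11703/56*1/110 = -11703/6160 ≈ -1.8998)
(r + W)*(-431) = (264 - 11703/6160)*(-431) = (1614537/6160)*(-431) = -695865447/6160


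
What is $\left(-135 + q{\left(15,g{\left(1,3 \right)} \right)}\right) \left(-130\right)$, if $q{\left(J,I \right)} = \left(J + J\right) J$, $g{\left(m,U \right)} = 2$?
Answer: $-40950$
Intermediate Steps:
$q{\left(J,I \right)} = 2 J^{2}$ ($q{\left(J,I \right)} = 2 J J = 2 J^{2}$)
$\left(-135 + q{\left(15,g{\left(1,3 \right)} \right)}\right) \left(-130\right) = \left(-135 + 2 \cdot 15^{2}\right) \left(-130\right) = \left(-135 + 2 \cdot 225\right) \left(-130\right) = \left(-135 + 450\right) \left(-130\right) = 315 \left(-130\right) = -40950$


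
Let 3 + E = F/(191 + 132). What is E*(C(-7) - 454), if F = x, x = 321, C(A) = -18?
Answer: 305856/323 ≈ 946.92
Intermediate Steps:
F = 321
E = -648/323 (E = -3 + 321/(191 + 132) = -3 + 321/323 = -648/323 ≈ -2.0062)
E*(C(-7) - 454) = -648*(-18 - 454)/323 = -648/323*(-472) = 305856/323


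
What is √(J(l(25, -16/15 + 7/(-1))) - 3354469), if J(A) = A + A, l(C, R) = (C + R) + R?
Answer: I*√754751535/15 ≈ 1831.5*I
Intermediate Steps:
l(C, R) = C + 2*R
J(A) = 2*A
√(J(l(25, -16/15 + 7/(-1))) - 3354469) = √(2*(25 + 2*(-16/15 + 7/(-1))) - 3354469) = √(2*(25 + 2*(-16*1/15 + 7*(-1))) - 3354469) = √(2*(25 + 2*(-16/15 - 7)) - 3354469) = √(2*(25 + 2*(-121/15)) - 3354469) = √(2*(25 - 242/15) - 3354469) = √(2*(133/15) - 3354469) = √(266/15 - 3354469) = √(-50316769/15) = I*√754751535/15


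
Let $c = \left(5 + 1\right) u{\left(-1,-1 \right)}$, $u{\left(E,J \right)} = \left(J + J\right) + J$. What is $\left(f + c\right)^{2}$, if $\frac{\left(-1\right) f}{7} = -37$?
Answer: $58081$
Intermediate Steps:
$u{\left(E,J \right)} = 3 J$ ($u{\left(E,J \right)} = 2 J + J = 3 J$)
$f = 259$ ($f = \left(-7\right) \left(-37\right) = 259$)
$c = -18$ ($c = \left(5 + 1\right) 3 \left(-1\right) = 6 \left(-3\right) = -18$)
$\left(f + c\right)^{2} = \left(259 - 18\right)^{2} = 241^{2} = 58081$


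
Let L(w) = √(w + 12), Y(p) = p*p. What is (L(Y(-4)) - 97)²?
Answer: 9437 - 388*√7 ≈ 8410.5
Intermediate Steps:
Y(p) = p²
L(w) = √(12 + w)
(L(Y(-4)) - 97)² = (√(12 + (-4)²) - 97)² = (√(12 + 16) - 97)² = (√28 - 97)² = (2*√7 - 97)² = (-97 + 2*√7)²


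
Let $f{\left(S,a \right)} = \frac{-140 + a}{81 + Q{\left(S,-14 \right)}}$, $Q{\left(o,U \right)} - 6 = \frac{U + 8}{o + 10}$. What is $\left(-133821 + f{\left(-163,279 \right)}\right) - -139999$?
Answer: $\frac{27431231}{4439} \approx 6179.6$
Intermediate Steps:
$Q{\left(o,U \right)} = 6 + \frac{8 + U}{10 + o}$ ($Q{\left(o,U \right)} = 6 + \frac{U + 8}{o + 10} = 6 + \frac{8 + U}{10 + o}$)
$f{\left(S,a \right)} = \frac{-140 + a}{81 + \frac{54 + 6 S}{10 + S}}$ ($f{\left(S,a \right)} = \frac{-140 + a}{81 + \frac{68 - 14 + 6 S}{10 + S}} = \frac{-140 + a}{81 + \frac{54 + 6 S}{10 + S}}$)
$\left(-133821 + f{\left(-163,279 \right)}\right) - -139999 = \left(-133821 + \frac{\left(-140 + 279\right) \left(10 - 163\right)}{3 \left(288 + 29 \left(-163\right)\right)}\right) - -139999 = \left(-133821 + \frac{1}{3} \frac{1}{288 - 4727} \cdot 139 \left(-153\right)\right) + 139999 = \left(-133821 + \frac{1}{3} \frac{1}{-4439} \cdot 139 \left(-153\right)\right) + 139999 = \left(-133821 + \frac{1}{3} \left(- \frac{1}{4439}\right) 139 \left(-153\right)\right) + 139999 = \left(-133821 + \frac{7089}{4439}\right) + 139999 = - \frac{594024330}{4439} + 139999 = \frac{27431231}{4439}$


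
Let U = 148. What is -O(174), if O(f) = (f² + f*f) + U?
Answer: -60700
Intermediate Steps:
O(f) = 148 + 2*f² (O(f) = (f² + f*f) + 148 = (f² + f²) + 148 = 2*f² + 148 = 148 + 2*f²)
-O(174) = -(148 + 2*174²) = -(148 + 2*30276) = -(148 + 60552) = -1*60700 = -60700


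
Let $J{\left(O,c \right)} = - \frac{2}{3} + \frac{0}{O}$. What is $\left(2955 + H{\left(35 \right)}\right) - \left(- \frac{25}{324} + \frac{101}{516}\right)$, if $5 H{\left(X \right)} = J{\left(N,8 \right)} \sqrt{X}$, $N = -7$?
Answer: $\frac{10291852}{3483} - \frac{2 \sqrt{35}}{15} \approx 2954.1$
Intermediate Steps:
$J{\left(O,c \right)} = - \frac{2}{3}$ ($J{\left(O,c \right)} = \left(-2\right) \frac{1}{3} + 0 = - \frac{2}{3} + 0 = - \frac{2}{3}$)
$H{\left(X \right)} = - \frac{2 \sqrt{X}}{15}$ ($H{\left(X \right)} = \frac{\left(- \frac{2}{3}\right) \sqrt{X}}{5} = - \frac{2 \sqrt{X}}{15}$)
$\left(2955 + H{\left(35 \right)}\right) - \left(- \frac{25}{324} + \frac{101}{516}\right) = \left(2955 - \frac{2 \sqrt{35}}{15}\right) - \left(- \frac{25}{324} + \frac{101}{516}\right) = \left(2955 - \frac{2 \sqrt{35}}{15}\right) - \frac{413}{3483} = \frac{10291852}{3483} - \frac{2 \sqrt{35}}{15}$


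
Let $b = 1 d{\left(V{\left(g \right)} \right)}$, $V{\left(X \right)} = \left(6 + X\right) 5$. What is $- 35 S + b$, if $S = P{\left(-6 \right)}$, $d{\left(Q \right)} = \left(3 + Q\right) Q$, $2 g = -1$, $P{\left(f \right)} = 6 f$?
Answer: $\frac{8395}{4} \approx 2098.8$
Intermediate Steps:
$g = - \frac{1}{2}$ ($g = \frac{1}{2} \left(-1\right) = - \frac{1}{2} \approx -0.5$)
$V{\left(X \right)} = 30 + 5 X$
$d{\left(Q \right)} = Q \left(3 + Q\right)$
$b = \frac{3355}{4}$ ($b = 1 \left(30 + 5 \left(- \frac{1}{2}\right)\right) \left(3 + \left(30 + 5 \left(- \frac{1}{2}\right)\right)\right) = 1 \left(30 - \frac{5}{2}\right) \left(3 + \left(30 - \frac{5}{2}\right)\right) = 1 \frac{55 \left(3 + \frac{55}{2}\right)}{2} = 1 \cdot \frac{55}{2} \cdot \frac{61}{2} = 1 \cdot \frac{3355}{4} = \frac{3355}{4} \approx 838.75$)
$S = -36$ ($S = 6 \left(-6\right) = -36$)
$- 35 S + b = \left(-35\right) \left(-36\right) + \frac{3355}{4} = 1260 + \frac{3355}{4} = \frac{8395}{4}$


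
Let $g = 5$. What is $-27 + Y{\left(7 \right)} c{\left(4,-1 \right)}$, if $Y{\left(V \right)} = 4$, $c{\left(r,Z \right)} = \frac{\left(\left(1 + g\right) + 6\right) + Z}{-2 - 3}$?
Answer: $- \frac{179}{5} \approx -35.8$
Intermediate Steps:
$c{\left(r,Z \right)} = - \frac{12}{5} - \frac{Z}{5}$ ($c{\left(r,Z \right)} = \frac{\left(\left(1 + 5\right) + 6\right) + Z}{-2 - 3} = \frac{\left(6 + 6\right) + Z}{-5} = \left(12 + Z\right) \left(- \frac{1}{5}\right) = - \frac{12}{5} - \frac{Z}{5}$)
$-27 + Y{\left(7 \right)} c{\left(4,-1 \right)} = -27 + 4 \left(- \frac{12}{5} - - \frac{1}{5}\right) = -27 + 4 \left(- \frac{12}{5} + \frac{1}{5}\right) = -27 + 4 \left(- \frac{11}{5}\right) = -27 - \frac{44}{5} = - \frac{179}{5}$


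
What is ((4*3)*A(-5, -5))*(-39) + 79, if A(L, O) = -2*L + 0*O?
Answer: -4601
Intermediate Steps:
A(L, O) = -2*L (A(L, O) = -2*L + 0 = -2*L)
((4*3)*A(-5, -5))*(-39) + 79 = ((4*3)*(-2*(-5)))*(-39) + 79 = (12*10)*(-39) + 79 = 120*(-39) + 79 = -4680 + 79 = -4601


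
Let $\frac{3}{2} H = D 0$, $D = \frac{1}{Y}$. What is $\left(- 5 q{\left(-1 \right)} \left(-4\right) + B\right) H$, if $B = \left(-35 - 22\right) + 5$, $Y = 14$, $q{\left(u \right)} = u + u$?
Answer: $0$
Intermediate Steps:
$q{\left(u \right)} = 2 u$
$D = \frac{1}{14} \approx 0.071429$
$B = -52$ ($B = -57 + 5 = -52$)
$H = 0$ ($H = \frac{2 \cdot \frac{1}{14} \cdot 0}{3} = \frac{2}{3} \cdot 0 = 0$)
$\left(- 5 q{\left(-1 \right)} \left(-4\right) + B\right) H = \left(- 5 \cdot 2 \left(-1\right) \left(-4\right) - 52\right) 0 = \left(\left(-5\right) \left(-2\right) \left(-4\right) - 52\right) 0 = \left(10 \left(-4\right) - 52\right) 0 = \left(-40 - 52\right) 0 = \left(-92\right) 0 = 0$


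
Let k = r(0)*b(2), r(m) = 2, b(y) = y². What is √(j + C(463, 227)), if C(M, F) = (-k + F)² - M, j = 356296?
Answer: 3*√44866 ≈ 635.45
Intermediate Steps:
k = 8 (k = 2*2² = 2*4 = 8)
C(M, F) = (-8 + F)² - M (C(M, F) = (-1*8 + F)² - M = (-8 + F)² - M)
√(j + C(463, 227)) = √(356296 + ((-8 + 227)² - 1*463)) = √(356296 + (219² - 463)) = √(356296 + (47961 - 463)) = √(356296 + 47498) = √403794 = 3*√44866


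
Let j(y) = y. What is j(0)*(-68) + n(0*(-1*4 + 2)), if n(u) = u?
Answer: 0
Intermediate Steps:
j(0)*(-68) + n(0*(-1*4 + 2)) = 0*(-68) + 0*(-1*4 + 2) = 0 + 0*(-4 + 2) = 0 + 0*(-2) = 0 + 0 = 0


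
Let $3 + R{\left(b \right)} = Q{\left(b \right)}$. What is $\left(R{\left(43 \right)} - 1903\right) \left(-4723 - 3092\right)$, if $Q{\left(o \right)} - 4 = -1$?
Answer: $14871945$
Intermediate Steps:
$Q{\left(o \right)} = 3$ ($Q{\left(o \right)} = 4 - 1 = 3$)
$R{\left(b \right)} = 0$ ($R{\left(b \right)} = -3 + 3 = 0$)
$\left(R{\left(43 \right)} - 1903\right) \left(-4723 - 3092\right) = \left(0 - 1903\right) \left(-4723 - 3092\right) = \left(-1903\right) \left(-7815\right) = 14871945$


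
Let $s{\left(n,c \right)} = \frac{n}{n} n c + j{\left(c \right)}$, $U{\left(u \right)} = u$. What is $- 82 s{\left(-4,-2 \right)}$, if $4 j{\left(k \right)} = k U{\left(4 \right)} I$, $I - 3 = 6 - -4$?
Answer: $1476$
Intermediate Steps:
$I = 13$ ($I = 3 + \left(6 - -4\right) = 3 + \left(6 + 4\right) = 3 + 10 = 13$)
$j{\left(k \right)} = 13 k$ ($j{\left(k \right)} = \frac{k 4 \cdot 13}{4} = \frac{4 k 13}{4} = \frac{52 k}{4} = 13 k$)
$s{\left(n,c \right)} = 13 c + c n$ ($s{\left(n,c \right)} = \frac{n}{n} n c + 13 c = 1 n c + 13 c = n c + 13 c = c n + 13 c = 13 c + c n$)
$- 82 s{\left(-4,-2 \right)} = - 82 \left(- 2 \left(13 - 4\right)\right) = - 82 \left(\left(-2\right) 9\right) = \left(-82\right) \left(-18\right) = 1476$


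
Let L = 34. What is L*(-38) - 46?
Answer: -1338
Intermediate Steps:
L*(-38) - 46 = 34*(-38) - 46 = -1292 - 46 = -1338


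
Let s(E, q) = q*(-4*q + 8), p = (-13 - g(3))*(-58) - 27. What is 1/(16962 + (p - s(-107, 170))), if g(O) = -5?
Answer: 1/131639 ≈ 7.5965e-6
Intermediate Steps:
p = 437 (p = (-13 - 1*(-5))*(-58) - 27 = (-13 + 5)*(-58) - 27 = -8*(-58) - 27 = 464 - 27 = 437)
s(E, q) = q*(8 - 4*q)
1/(16962 + (p - s(-107, 170))) = 1/(16962 + (437 - 4*170*(2 - 1*170))) = 1/(16962 + (437 - 4*170*(2 - 170))) = 1/(16962 + (437 - 4*170*(-168))) = 1/(16962 + (437 - 1*(-114240))) = 1/(16962 + (437 + 114240)) = 1/(16962 + 114677) = 1/131639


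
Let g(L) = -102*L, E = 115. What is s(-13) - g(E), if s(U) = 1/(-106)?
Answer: 1243379/106 ≈ 11730.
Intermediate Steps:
s(U) = -1/106
s(-13) - g(E) = -1/106 - (-102)*115 = -1/106 - 1*(-11730) = -1/106 + 11730 = 1243379/106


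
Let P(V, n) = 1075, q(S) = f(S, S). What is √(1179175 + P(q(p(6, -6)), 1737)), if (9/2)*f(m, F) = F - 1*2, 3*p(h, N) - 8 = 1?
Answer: 5*√47210 ≈ 1086.4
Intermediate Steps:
p(h, N) = 3 (p(h, N) = 8/3 + (⅓)*1 = 8/3 + ⅓ = 3)
f(m, F) = -4/9 + 2*F/9 (f(m, F) = 2*(F - 1*2)/9 = 2*(F - 2)/9 = 2*(-2 + F)/9 = -4/9 + 2*F/9)
q(S) = -4/9 + 2*S/9
√(1179175 + P(q(p(6, -6)), 1737)) = √(1179175 + 1075) = √1180250 = 5*√47210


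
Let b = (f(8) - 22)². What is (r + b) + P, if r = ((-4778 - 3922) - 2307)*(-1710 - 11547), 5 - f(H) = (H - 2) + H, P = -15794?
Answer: 145904966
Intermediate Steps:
f(H) = 7 - 2*H (f(H) = 5 - ((H - 2) + H) = 5 - ((-2 + H) + H) = 5 - (-2 + 2*H) = 5 + (2 - 2*H) = 7 - 2*H)
r = 145919799 (r = (-8700 - 2307)*(-13257) = -11007*(-13257) = 145919799)
b = 961 (b = ((7 - 2*8) - 22)² = ((7 - 16) - 22)² = (-9 - 22)² = (-31)² = 961)
(r + b) + P = (145919799 + 961) - 15794 = 145920760 - 15794 = 145904966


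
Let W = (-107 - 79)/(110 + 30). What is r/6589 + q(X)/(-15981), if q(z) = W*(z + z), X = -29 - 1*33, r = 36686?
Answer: 6827257212/1228486105 ≈ 5.5575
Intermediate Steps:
W = -93/70 (W = -186/140 = -186*1/140 = -93/70 ≈ -1.3286)
X = -62 (X = -29 - 33 = -62)
q(z) = -93*z/35 (q(z) = -93*(z + z)/70 = -93*z/35)
r/6589 + q(X)/(-15981) = 36686/6589 - 93/35*(-62)/(-15981) = 36686*(1/6589) + (5766/35)*(-1/15981) = 36686/6589 - 1922/186445 = 6827257212/1228486105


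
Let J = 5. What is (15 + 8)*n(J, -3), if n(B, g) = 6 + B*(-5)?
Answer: -437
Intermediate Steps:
n(B, g) = 6 - 5*B
(15 + 8)*n(J, -3) = (15 + 8)*(6 - 5*5) = 23*(6 - 25) = 23*(-19) = -437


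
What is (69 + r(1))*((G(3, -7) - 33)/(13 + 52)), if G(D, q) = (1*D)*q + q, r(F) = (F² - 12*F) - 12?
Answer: -2806/65 ≈ -43.169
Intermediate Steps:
r(F) = -12 + F² - 12*F
G(D, q) = q + D*q (G(D, q) = D*q + q = q + D*q)
(69 + r(1))*((G(3, -7) - 33)/(13 + 52)) = (69 + (-12 + 1² - 12*1))*((-7*(1 + 3) - 33)/(13 + 52)) = (69 + (-12 + 1 - 12))*((-7*4 - 33)/65) = (69 - 23)*((-28 - 33)*(1/65)) = 46*(-61*1/65) = 46*(-61/65) = -2806/65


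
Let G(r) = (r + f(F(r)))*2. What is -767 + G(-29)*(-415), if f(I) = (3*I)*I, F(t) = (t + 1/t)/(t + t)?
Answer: 16040439053/707281 ≈ 22679.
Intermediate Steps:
F(t) = (t + 1/t)/(2*t) (F(t) = (t + 1/t)/((2*t)) = (t + 1/t)*(1/(2*t)) = (t + 1/t)/(2*t))
f(I) = 3*I**2
G(r) = 2*r + 3*(1 + r**2)**2/(2*r**4) (G(r) = (r + 3*((1 + r**2)/(2*r**2))**2)*2 = (r + 3*((1 + r**2)**2/(4*r**4)))*2 = (r + 3*(1 + r**2)**2/(4*r**4))*2 = 2*r + 3*(1 + r**2)**2/(2*r**4))
-767 + G(-29)*(-415) = -767 + (2*(-29) + (3/2)*(1 + (-29)**2)**2/(-29)**4)*(-415) = -767 + (-58 + (3/2)*(1/707281)*(1 + 841)**2)*(-415) = -767 + (-58 + (3/2)*(1/707281)*842**2)*(-415) = -767 + (-58 + (3/2)*(1/707281)*708964)*(-415) = -767 + (-58 + 1063446/707281)*(-415) = -767 - 39958852/707281*(-415) = -767 + 16582923580/707281 = 16040439053/707281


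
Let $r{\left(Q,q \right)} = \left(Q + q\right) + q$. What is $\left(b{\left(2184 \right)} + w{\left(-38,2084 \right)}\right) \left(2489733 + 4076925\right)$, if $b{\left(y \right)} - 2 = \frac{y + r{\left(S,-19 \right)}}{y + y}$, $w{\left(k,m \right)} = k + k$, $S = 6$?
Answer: $- \frac{6275067115}{13} \approx -4.827 \cdot 10^{8}$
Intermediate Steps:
$r{\left(Q,q \right)} = Q + 2 q$
$w{\left(k,m \right)} = 2 k$
$b{\left(y \right)} = 2 + \frac{-32 + y}{2 y}$ ($b{\left(y \right)} = 2 + \frac{y + \left(6 + 2 \left(-19\right)\right)}{y + y} = 2 + \frac{y + \left(6 - 38\right)}{2 y} = 2 + \left(y - 32\right) \frac{1}{2 y} = 2 + \left(-32 + y\right) \frac{1}{2 y} = 2 + \frac{-32 + y}{2 y}$)
$\left(b{\left(2184 \right)} + w{\left(-38,2084 \right)}\right) \left(2489733 + 4076925\right) = \left(\left(\frac{5}{2} - \frac{16}{2184}\right) + 2 \left(-38\right)\right) \left(2489733 + 4076925\right) = \left(\left(\frac{5}{2} - \frac{2}{273}\right) - 76\right) 6566658 = \left(\frac{1361}{546} - 76\right) 6566658 = \left(- \frac{40135}{546}\right) 6566658 = - \frac{6275067115}{13}$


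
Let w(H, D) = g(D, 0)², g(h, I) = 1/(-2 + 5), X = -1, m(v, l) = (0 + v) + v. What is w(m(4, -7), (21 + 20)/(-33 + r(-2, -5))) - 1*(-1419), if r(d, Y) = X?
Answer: 12772/9 ≈ 1419.1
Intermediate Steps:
m(v, l) = 2*v (m(v, l) = v + v = 2*v)
g(h, I) = ⅓ (g(h, I) = 1/3 = ⅓)
r(d, Y) = -1
w(H, D) = ⅑ (w(H, D) = (⅓)² = ⅑)
w(m(4, -7), (21 + 20)/(-33 + r(-2, -5))) - 1*(-1419) = ⅑ - 1*(-1419) = ⅑ + 1419 = 12772/9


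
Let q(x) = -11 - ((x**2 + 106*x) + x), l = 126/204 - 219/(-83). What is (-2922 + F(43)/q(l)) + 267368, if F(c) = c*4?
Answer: 18121859372886/68527757 ≈ 2.6445e+5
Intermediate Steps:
F(c) = 4*c
l = 9189/2822 (l = 126*(1/204) - 219*(-1/83) = 21/34 + 219/83 = 9189/2822 ≈ 3.2562)
q(x) = -11 - x**2 - 107*x (q(x) = -11 - (x**2 + 107*x) = -11 + (-x**2 - 107*x) = -11 - x**2 - 107*x)
(-2922 + F(43)/q(l)) + 267368 = (-2922 + (4*43)/(-11 - (9189/2822)**2 - 107*9189/2822)) + 267368 = (-2922 + 172/(-11 - 1*84437721/7963684 - 983223/2822)) + 267368 = (-2922 + 172/(-11 - 84437721/7963684 - 983223/2822)) + 267368 = (-2922 + 172/(-2946693551/7963684)) + 267368 = (-2922 + 172*(-7963684/2946693551)) + 267368 = (-2922 - 31854736/68527757) + 267368 = -200269960690/68527757 + 267368 = 18121859372886/68527757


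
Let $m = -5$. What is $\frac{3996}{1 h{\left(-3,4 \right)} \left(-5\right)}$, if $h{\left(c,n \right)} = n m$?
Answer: $\frac{999}{25} \approx 39.96$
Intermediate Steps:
$h{\left(c,n \right)} = - 5 n$ ($h{\left(c,n \right)} = n \left(-5\right) = - 5 n$)
$\frac{3996}{1 h{\left(-3,4 \right)} \left(-5\right)} = \frac{3996}{1 \left(\left(-5\right) 4\right) \left(-5\right)} = \frac{3996}{1 \left(-20\right) \left(-5\right)} = \frac{3996}{\left(-20\right) \left(-5\right)} = \frac{3996}{100} = 3996 \cdot \frac{1}{100} = \frac{999}{25}$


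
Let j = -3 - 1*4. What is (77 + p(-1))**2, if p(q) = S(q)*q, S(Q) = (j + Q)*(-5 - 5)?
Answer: 9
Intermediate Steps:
j = -7 (j = -3 - 4 = -7)
S(Q) = 70 - 10*Q (S(Q) = (-7 + Q)*(-5 - 5) = (-7 + Q)*(-10) = 70 - 10*Q)
p(q) = q*(70 - 10*q) (p(q) = (70 - 10*q)*q = q*(70 - 10*q))
(77 + p(-1))**2 = (77 + 10*(-1)*(7 - 1*(-1)))**2 = (77 + 10*(-1)*(7 + 1))**2 = (77 + 10*(-1)*8)**2 = (77 - 80)**2 = (-3)**2 = 9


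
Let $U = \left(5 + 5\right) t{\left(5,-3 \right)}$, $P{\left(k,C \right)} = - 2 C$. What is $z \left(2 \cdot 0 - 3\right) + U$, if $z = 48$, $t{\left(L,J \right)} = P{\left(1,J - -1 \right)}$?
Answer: $-104$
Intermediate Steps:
$t{\left(L,J \right)} = -2 - 2 J$ ($t{\left(L,J \right)} = - 2 \left(J - -1\right) = - 2 \left(J + 1\right) = - 2 \left(1 + J\right) = -2 - 2 J$)
$U = 40$ ($U = \left(5 + 5\right) \left(-2 - -6\right) = 10 \left(-2 + 6\right) = 10 \cdot 4 = 40$)
$z \left(2 \cdot 0 - 3\right) + U = 48 \left(2 \cdot 0 - 3\right) + 40 = 48 \left(0 - 3\right) + 40 = 48 \left(-3\right) + 40 = -144 + 40 = -104$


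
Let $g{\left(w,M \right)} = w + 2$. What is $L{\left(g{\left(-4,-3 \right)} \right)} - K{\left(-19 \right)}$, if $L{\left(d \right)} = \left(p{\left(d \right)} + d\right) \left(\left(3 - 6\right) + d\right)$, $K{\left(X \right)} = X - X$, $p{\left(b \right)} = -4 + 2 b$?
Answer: $50$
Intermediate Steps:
$g{\left(w,M \right)} = 2 + w$
$K{\left(X \right)} = 0$
$L{\left(d \right)} = \left(-4 + 3 d\right) \left(-3 + d\right)$ ($L{\left(d \right)} = \left(\left(-4 + 2 d\right) + d\right) \left(\left(3 - 6\right) + d\right) = \left(-4 + 3 d\right) \left(\left(3 - 6\right) + d\right) = \left(-4 + 3 d\right) \left(-3 + d\right)$)
$L{\left(g{\left(-4,-3 \right)} \right)} - K{\left(-19 \right)} = \left(12 - 13 \left(2 - 4\right) + 3 \left(2 - 4\right)^{2}\right) - 0 = \left(12 - -26 + 3 \left(-2\right)^{2}\right) + 0 = \left(12 + 26 + 3 \cdot 4\right) + 0 = \left(12 + 26 + 12\right) + 0 = 50 + 0 = 50$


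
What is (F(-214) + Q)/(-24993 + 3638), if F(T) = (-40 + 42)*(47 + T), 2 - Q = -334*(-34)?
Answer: 11688/21355 ≈ 0.54732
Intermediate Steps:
Q = -11354 (Q = 2 - (-334)*(-34) = 2 - 1*11356 = 2 - 11356 = -11354)
F(T) = 94 + 2*T (F(T) = 2*(47 + T) = 94 + 2*T)
(F(-214) + Q)/(-24993 + 3638) = ((94 + 2*(-214)) - 11354)/(-24993 + 3638) = ((94 - 428) - 11354)/(-21355) = (-334 - 11354)*(-1/21355) = -11688*(-1/21355) = 11688/21355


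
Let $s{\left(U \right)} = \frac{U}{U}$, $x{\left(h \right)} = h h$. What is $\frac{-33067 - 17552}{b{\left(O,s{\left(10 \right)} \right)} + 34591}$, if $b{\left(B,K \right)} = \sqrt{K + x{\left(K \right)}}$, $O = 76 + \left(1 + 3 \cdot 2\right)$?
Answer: $- \frac{1750961829}{1196537279} + \frac{50619 \sqrt{2}}{1196537279} \approx -1.4633$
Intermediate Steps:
$x{\left(h \right)} = h^{2}$
$O = 83$ ($O = 76 + \left(1 + 6\right) = 76 + 7 = 83$)
$s{\left(U \right)} = 1$
$b{\left(B,K \right)} = \sqrt{K + K^{2}}$
$\frac{-33067 - 17552}{b{\left(O,s{\left(10 \right)} \right)} + 34591} = \frac{-33067 - 17552}{\sqrt{1 \left(1 + 1\right)} + 34591} = - \frac{50619}{\sqrt{1 \cdot 2} + 34591} = - \frac{50619}{\sqrt{2} + 34591} = - \frac{50619}{34591 + \sqrt{2}}$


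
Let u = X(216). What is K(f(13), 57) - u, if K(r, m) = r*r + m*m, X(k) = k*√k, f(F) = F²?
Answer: 31810 - 1296*√6 ≈ 28635.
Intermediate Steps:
X(k) = k^(3/2)
K(r, m) = m² + r² (K(r, m) = r² + m² = m² + r²)
u = 1296*√6 (u = 216^(3/2) = 1296*√6 ≈ 3174.5)
K(f(13), 57) - u = (57² + (13²)²) - 1296*√6 = (3249 + 169²) - 1296*√6 = (3249 + 28561) - 1296*√6 = 31810 - 1296*√6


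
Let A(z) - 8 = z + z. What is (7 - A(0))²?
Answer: 1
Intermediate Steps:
A(z) = 8 + 2*z (A(z) = 8 + (z + z) = 8 + 2*z)
(7 - A(0))² = (7 - (8 + 2*0))² = (7 - (8 + 0))² = (7 - 1*8)² = (7 - 8)² = (-1)² = 1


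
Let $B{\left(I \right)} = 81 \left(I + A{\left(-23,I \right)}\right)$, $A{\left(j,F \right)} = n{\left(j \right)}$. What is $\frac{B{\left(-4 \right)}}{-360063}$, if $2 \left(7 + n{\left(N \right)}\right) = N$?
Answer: $\frac{405}{80014} \approx 0.0050616$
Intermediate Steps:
$n{\left(N \right)} = -7 + \frac{N}{2}$
$A{\left(j,F \right)} = -7 + \frac{j}{2}$
$B{\left(I \right)} = - \frac{2997}{2} + 81 I$ ($B{\left(I \right)} = 81 \left(I + \left(-7 + \frac{1}{2} \left(-23\right)\right)\right) = 81 \left(I - \frac{37}{2}\right) = 81 \left(- \frac{37}{2} + I\right) = - \frac{2997}{2} + 81 I$)
$\frac{B{\left(-4 \right)}}{-360063} = \frac{- \frac{2997}{2} + 81 \left(-4\right)}{-360063} = \left(- \frac{2997}{2} - 324\right) \left(- \frac{1}{360063}\right) = \left(- \frac{3645}{2}\right) \left(- \frac{1}{360063}\right) = \frac{405}{80014}$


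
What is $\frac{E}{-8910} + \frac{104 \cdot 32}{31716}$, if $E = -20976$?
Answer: $\frac{3217256}{1308285} \approx 2.4591$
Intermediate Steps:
$\frac{E}{-8910} + \frac{104 \cdot 32}{31716} = - \frac{20976}{-8910} + \frac{104 \cdot 32}{31716} = \left(-20976\right) \left(- \frac{1}{8910}\right) + 3328 \cdot \frac{1}{31716} = \frac{3496}{1485} + \frac{832}{7929} = \frac{3217256}{1308285}$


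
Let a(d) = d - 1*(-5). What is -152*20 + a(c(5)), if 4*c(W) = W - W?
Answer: -3035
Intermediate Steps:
c(W) = 0 (c(W) = (W - W)/4 = (¼)*0 = 0)
a(d) = 5 + d (a(d) = d + 5 = 5 + d)
-152*20 + a(c(5)) = -152*20 + (5 + 0) = -3040 + 5 = -3035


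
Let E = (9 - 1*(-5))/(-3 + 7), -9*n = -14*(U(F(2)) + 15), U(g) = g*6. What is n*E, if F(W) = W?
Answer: 147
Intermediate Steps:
U(g) = 6*g
n = 42 (n = -(-14)*(6*2 + 15)/9 = -(-14)*(12 + 15)/9 = -(-14)*27/9 = -1/9*(-378) = 42)
E = 7/2 (E = (9 + 5)/4 = 14*(1/4) = 7/2 ≈ 3.5000)
n*E = 42*(7/2) = 147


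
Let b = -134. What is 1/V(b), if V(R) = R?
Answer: -1/134 ≈ -0.0074627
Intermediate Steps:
1/V(b) = 1/(-134) = -1/134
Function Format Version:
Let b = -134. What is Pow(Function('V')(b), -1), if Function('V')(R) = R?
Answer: Rational(-1, 134) ≈ -0.0074627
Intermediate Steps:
Pow(Function('V')(b), -1) = Pow(-134, -1) = Rational(-1, 134)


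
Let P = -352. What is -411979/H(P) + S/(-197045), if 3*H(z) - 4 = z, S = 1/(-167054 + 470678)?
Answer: 6161927786386801/1735000141320 ≈ 3551.5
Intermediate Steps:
S = 1/303624 ≈ 3.2935e-6
H(z) = 4/3 + z/3
-411979/H(P) + S/(-197045) = -411979/(4/3 + (1/3)*(-352)) + (1/303624)/(-197045) = -411979/(4/3 - 352/3) + (1/303624)*(-1/197045) = -411979/(-116) - 1/59827591080 = -411979*(-1/116) - 1/59827591080 = 411979/116 - 1/59827591080 = 6161927786386801/1735000141320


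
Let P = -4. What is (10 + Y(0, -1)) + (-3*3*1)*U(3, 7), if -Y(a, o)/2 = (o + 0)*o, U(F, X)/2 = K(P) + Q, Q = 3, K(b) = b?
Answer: 26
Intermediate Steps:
U(F, X) = -2 (U(F, X) = 2*(-4 + 3) = 2*(-1) = -2)
Y(a, o) = -2*o² (Y(a, o) = -2*(o + 0)*o = -2*o*o = -2*o²)
(10 + Y(0, -1)) + (-3*3*1)*U(3, 7) = (10 - 2*(-1)²) + (-3*3*1)*(-2) = (10 - 2*1) - 9*1*(-2) = (10 - 2) - 9*(-2) = 8 + 18 = 26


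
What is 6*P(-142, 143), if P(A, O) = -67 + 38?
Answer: -174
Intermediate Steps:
P(A, O) = -29
6*P(-142, 143) = 6*(-29) = -174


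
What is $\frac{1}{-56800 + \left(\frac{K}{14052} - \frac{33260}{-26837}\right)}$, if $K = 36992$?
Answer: $- \frac{94278381}{5354647009844} \approx -1.7607 \cdot 10^{-5}$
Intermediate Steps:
$\frac{1}{-56800 + \left(\frac{K}{14052} - \frac{33260}{-26837}\right)} = \frac{1}{-56800 + \left(\frac{36992}{14052} - \frac{33260}{-26837}\right)} = \frac{1}{-56800 + \left(36992 \cdot \frac{1}{14052} - - \frac{33260}{26837}\right)} = \frac{1}{-56800 + \left(\frac{9248}{3513} + \frac{33260}{26837}\right)} = \frac{1}{-56800 + \frac{365030956}{94278381}} = \frac{1}{- \frac{5354647009844}{94278381}} = - \frac{94278381}{5354647009844}$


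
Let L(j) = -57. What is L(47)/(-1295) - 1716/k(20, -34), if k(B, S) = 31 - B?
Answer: -201963/1295 ≈ -155.96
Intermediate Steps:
L(47)/(-1295) - 1716/k(20, -34) = -57/(-1295) - 1716/(31 - 1*20) = -57*(-1/1295) - 1716/(31 - 20) = 57/1295 - 1716/11 = 57/1295 - 1716*1/11 = 57/1295 - 156 = -201963/1295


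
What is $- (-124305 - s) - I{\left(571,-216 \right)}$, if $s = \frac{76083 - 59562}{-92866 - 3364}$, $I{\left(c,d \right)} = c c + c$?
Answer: $- \frac{19468019131}{96230} \approx -2.0231 \cdot 10^{5}$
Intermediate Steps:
$I{\left(c,d \right)} = c + c^{2}$ ($I{\left(c,d \right)} = c^{2} + c = c + c^{2}$)
$s = - \frac{16521}{96230}$ ($s = \frac{16521}{-96230} = 16521 \left(- \frac{1}{96230}\right) = - \frac{16521}{96230} \approx -0.17168$)
$- (-124305 - s) - I{\left(571,-216 \right)} = - (-124305 - - \frac{16521}{96230}) - 571 \left(1 + 571\right) = - (-124305 + \frac{16521}{96230}) - 571 \cdot 572 = \left(-1\right) \left(- \frac{11961853629}{96230}\right) - 326612 = \frac{11961853629}{96230} - 326612 = - \frac{19468019131}{96230}$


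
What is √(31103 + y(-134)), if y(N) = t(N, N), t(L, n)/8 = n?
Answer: √30031 ≈ 173.29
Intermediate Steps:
t(L, n) = 8*n
y(N) = 8*N
√(31103 + y(-134)) = √(31103 + 8*(-134)) = √(31103 - 1072) = √30031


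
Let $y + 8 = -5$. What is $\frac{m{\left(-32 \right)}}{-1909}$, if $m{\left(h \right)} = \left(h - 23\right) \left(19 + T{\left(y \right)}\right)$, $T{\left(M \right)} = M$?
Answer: $\frac{330}{1909} \approx 0.17287$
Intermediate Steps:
$y = -13$ ($y = -8 - 5 = -13$)
$m{\left(h \right)} = -138 + 6 h$ ($m{\left(h \right)} = \left(h - 23\right) \left(19 - 13\right) = \left(-23 + h\right) 6 = -138 + 6 h$)
$\frac{m{\left(-32 \right)}}{-1909} = \frac{-138 + 6 \left(-32\right)}{-1909} = \left(-138 - 192\right) \left(- \frac{1}{1909}\right) = \left(-330\right) \left(- \frac{1}{1909}\right) = \frac{330}{1909}$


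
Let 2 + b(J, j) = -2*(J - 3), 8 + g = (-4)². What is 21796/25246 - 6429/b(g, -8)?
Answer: 27094681/50492 ≈ 536.61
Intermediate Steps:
g = 8 (g = -8 + (-4)² = -8 + 16 = 8)
b(J, j) = 4 - 2*J (b(J, j) = -2 - 2*(J - 3) = -2 - 2*(-3 + J) = -2 + (6 - 2*J) = 4 - 2*J)
21796/25246 - 6429/b(g, -8) = 21796/25246 - 6429/(4 - 2*8) = 21796*(1/25246) - 6429/(4 - 16) = 10898/12623 - 6429/(-12) = 10898/12623 - 6429*(-1/12) = 10898/12623 + 2143/4 = 27094681/50492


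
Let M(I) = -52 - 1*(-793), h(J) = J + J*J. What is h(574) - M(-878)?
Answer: 329309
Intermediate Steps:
h(J) = J + J²
M(I) = 741 (M(I) = -52 + 793 = 741)
h(574) - M(-878) = 574*(1 + 574) - 1*741 = 574*575 - 741 = 330050 - 741 = 329309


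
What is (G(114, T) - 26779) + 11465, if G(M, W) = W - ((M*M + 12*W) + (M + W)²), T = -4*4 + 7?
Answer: -39236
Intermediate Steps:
T = -9 (T = -16 + 7 = -9)
G(M, W) = -M² - (M + W)² - 11*W (G(M, W) = W - ((M² + 12*W) + (M + W)²) = W - (M² + (M + W)² + 12*W) = W + (-M² - (M + W)² - 12*W) = -M² - (M + W)² - 11*W)
(G(114, T) - 26779) + 11465 = ((-1*114² - (114 - 9)² - 11*(-9)) - 26779) + 11465 = ((-1*12996 - 1*105² + 99) - 26779) + 11465 = ((-12996 - 1*11025 + 99) - 26779) + 11465 = ((-12996 - 11025 + 99) - 26779) + 11465 = (-23922 - 26779) + 11465 = -50701 + 11465 = -39236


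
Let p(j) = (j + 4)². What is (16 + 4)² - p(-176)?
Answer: -29184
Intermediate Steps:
p(j) = (4 + j)²
(16 + 4)² - p(-176) = (16 + 4)² - (4 - 176)² = 20² - 1*(-172)² = 400 - 1*29584 = 400 - 29584 = -29184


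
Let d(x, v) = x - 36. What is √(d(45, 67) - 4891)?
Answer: I*√4882 ≈ 69.871*I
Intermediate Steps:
d(x, v) = -36 + x
√(d(45, 67) - 4891) = √((-36 + 45) - 4891) = √(9 - 4891) = √(-4882) = I*√4882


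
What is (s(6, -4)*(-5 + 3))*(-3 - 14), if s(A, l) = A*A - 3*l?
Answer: 1632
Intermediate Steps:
s(A, l) = A**2 - 3*l
(s(6, -4)*(-5 + 3))*(-3 - 14) = ((6**2 - 3*(-4))*(-5 + 3))*(-3 - 14) = ((36 + 12)*(-2))*(-17) = (48*(-2))*(-17) = -96*(-17) = 1632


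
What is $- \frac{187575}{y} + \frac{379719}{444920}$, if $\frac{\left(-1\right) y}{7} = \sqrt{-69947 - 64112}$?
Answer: $\frac{379719}{444920} - \frac{187575 i \sqrt{134059}}{938413} \approx 0.85345 - 73.186 i$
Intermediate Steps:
$y = - 7 i \sqrt{134059}$ ($y = - 7 \sqrt{-69947 - 64112} = - 7 \sqrt{-134059} = - 7 i \sqrt{134059} \approx - 2563.0 i$)
$- \frac{187575}{y} + \frac{379719}{444920} = - \frac{187575}{\left(-7\right) i \sqrt{134059}} + \frac{379719}{444920} = - 187575 \frac{i \sqrt{134059}}{938413} + 379719 \cdot \frac{1}{444920} = - \frac{187575 i \sqrt{134059}}{938413} + \frac{379719}{444920} = \frac{379719}{444920} - \frac{187575 i \sqrt{134059}}{938413}$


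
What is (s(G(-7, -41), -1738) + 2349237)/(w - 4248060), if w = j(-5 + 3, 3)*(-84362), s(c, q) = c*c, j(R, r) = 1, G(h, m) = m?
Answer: -1175459/2166211 ≈ -0.54263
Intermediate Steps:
s(c, q) = c²
w = -84362 (w = 1*(-84362) = -84362)
(s(G(-7, -41), -1738) + 2349237)/(w - 4248060) = ((-41)² + 2349237)/(-84362 - 4248060) = (1681 + 2349237)/(-4332422) = 2350918*(-1/4332422) = -1175459/2166211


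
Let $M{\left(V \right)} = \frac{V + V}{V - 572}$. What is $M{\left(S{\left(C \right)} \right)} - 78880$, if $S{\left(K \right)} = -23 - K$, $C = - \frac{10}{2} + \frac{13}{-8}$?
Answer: $- \frac{371287898}{4707} \approx -78880.0$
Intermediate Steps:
$C = - \frac{53}{8}$ ($C = \left(-10\right) \frac{1}{2} + 13 \left(- \frac{1}{8}\right) = -5 - \frac{13}{8} = - \frac{53}{8} \approx -6.625$)
$M{\left(V \right)} = \frac{2 V}{-572 + V}$
$M{\left(S{\left(C \right)} \right)} - 78880 = \frac{2 \left(-23 - - \frac{53}{8}\right)}{-572 - \frac{131}{8}} - 78880 = \frac{2 \left(-23 + \frac{53}{8}\right)}{-572 + \left(-23 + \frac{53}{8}\right)} - 78880 = 2 \left(- \frac{131}{8}\right) \frac{1}{-572 - \frac{131}{8}} - 78880 = 2 \left(- \frac{131}{8}\right) \frac{1}{- \frac{4707}{8}} - 78880 = 2 \left(- \frac{131}{8}\right) \left(- \frac{8}{4707}\right) - 78880 = \frac{262}{4707} - 78880 = - \frac{371287898}{4707}$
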